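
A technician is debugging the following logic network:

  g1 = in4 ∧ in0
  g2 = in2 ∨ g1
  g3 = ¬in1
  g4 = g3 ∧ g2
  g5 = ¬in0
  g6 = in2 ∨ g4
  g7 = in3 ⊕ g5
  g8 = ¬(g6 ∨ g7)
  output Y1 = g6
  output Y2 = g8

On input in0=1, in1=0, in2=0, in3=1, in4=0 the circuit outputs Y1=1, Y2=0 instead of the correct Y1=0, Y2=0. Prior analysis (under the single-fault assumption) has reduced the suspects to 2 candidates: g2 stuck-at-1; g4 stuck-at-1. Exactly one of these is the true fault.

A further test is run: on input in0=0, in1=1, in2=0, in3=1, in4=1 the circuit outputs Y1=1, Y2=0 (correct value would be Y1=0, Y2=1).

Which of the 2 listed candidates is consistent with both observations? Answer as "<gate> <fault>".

Evaluate each candidate on input in0=0, in1=1, in2=0, in3=1, in4=1:
  g2 stuck-at-1: g1=0, g2=1 [stuck-at-1], g3=0, g4=0, g5=1, g6=0, g7=0, g8=1 → Y1=0, Y2=1 — eliminated
  g4 stuck-at-1: g1=0, g2=0, g3=0, g4=1 [stuck-at-1], g5=1, g6=1, g7=0, g8=0 → Y1=1, Y2=0 — matches
Only g4 stuck-at-1 reproduces the observed Y1=1, Y2=0.

g4 stuck-at-1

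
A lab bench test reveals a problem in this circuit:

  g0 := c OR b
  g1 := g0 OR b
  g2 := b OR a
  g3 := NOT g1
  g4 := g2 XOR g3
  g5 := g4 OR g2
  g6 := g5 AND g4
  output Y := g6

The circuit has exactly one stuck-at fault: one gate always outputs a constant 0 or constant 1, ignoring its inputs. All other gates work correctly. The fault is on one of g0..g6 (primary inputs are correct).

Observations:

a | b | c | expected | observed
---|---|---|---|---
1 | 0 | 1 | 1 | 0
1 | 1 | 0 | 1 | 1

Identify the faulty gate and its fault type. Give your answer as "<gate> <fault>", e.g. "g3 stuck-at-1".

Fault-free values for test 1 (a=1, b=0, c=1): g0=1, g1=1, g2=1, g3=0, g4=1, g5=1, g6=1, giving Y=1. Observed 0.
Test 1: faults giving observed 0 are {g0 stuck-at-0, g1 stuck-at-0, g2 stuck-at-0, g3 stuck-at-1, g4 stuck-at-0, g5 stuck-at-0, g6 stuck-at-0}.
Test 2 (a=1, b=1, c=0): fault-free g0=1, g1=1, g2=1, g3=0, g4=1, g5=1, g6=1 → 1; observed 1. Eliminates g1 stuck-at-0, g2 stuck-at-0, g3 stuck-at-1, g4 stuck-at-0, g5 stuck-at-0, g6 stuck-at-0.
Only g0 stuck-at-0 is consistent with every test.

g0 stuck-at-0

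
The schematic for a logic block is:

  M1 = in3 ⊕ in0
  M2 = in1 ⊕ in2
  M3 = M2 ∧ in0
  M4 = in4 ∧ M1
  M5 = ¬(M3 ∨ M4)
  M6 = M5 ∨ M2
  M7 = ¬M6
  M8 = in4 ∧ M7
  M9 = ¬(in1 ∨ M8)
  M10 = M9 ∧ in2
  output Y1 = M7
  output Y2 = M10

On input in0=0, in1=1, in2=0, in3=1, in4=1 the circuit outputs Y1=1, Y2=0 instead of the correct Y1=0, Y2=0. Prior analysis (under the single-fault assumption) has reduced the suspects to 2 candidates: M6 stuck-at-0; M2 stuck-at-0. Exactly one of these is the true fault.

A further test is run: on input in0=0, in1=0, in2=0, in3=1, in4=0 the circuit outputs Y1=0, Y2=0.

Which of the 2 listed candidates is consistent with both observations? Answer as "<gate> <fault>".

M2 stuck-at-0

Evaluate each candidate on input in0=0, in1=0, in2=0, in3=1, in4=0:
  M6 stuck-at-0: M1=1, M2=0, M3=0, M4=0, M5=1, M6=0 [stuck-at-0], M7=1, M8=0, M9=1, M10=0 → Y1=1, Y2=0 — eliminated
  M2 stuck-at-0: M1=1, M2=0 [stuck-at-0], M3=0, M4=0, M5=1, M6=1, M7=0, M8=0, M9=1, M10=0 → Y1=0, Y2=0 — matches
Only M2 stuck-at-0 reproduces the observed Y1=0, Y2=0.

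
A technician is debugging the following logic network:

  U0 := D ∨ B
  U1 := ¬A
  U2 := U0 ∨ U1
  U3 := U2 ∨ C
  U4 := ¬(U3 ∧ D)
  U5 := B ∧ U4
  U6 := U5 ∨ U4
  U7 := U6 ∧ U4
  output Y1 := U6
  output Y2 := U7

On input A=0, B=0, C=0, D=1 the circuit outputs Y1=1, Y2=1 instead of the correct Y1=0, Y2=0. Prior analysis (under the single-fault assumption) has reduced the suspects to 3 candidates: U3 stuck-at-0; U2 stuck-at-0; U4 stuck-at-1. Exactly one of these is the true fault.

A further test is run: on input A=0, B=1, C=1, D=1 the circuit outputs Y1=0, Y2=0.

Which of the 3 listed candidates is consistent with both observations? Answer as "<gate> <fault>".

Evaluate each candidate on input A=0, B=1, C=1, D=1:
  U3 stuck-at-0: U0=1, U1=1, U2=1, U3=0 [stuck-at-0], U4=1, U5=1, U6=1, U7=1 → Y1=1, Y2=1 — eliminated
  U2 stuck-at-0: U0=1, U1=1, U2=0 [stuck-at-0], U3=1, U4=0, U5=0, U6=0, U7=0 → Y1=0, Y2=0 — matches
  U4 stuck-at-1: U0=1, U1=1, U2=1, U3=1, U4=1 [stuck-at-1], U5=1, U6=1, U7=1 → Y1=1, Y2=1 — eliminated
Only U2 stuck-at-0 reproduces the observed Y1=0, Y2=0.

U2 stuck-at-0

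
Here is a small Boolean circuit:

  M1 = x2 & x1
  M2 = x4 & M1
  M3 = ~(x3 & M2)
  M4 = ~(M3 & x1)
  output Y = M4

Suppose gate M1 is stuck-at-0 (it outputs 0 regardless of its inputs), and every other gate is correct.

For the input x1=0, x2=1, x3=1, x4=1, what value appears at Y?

Propagate with M1 forced: M1=0 [stuck-at-0], M2=0, M3=1, M4=1.
So Y = 1. (Same as the fault-free value — the fault is masked on this input.)

1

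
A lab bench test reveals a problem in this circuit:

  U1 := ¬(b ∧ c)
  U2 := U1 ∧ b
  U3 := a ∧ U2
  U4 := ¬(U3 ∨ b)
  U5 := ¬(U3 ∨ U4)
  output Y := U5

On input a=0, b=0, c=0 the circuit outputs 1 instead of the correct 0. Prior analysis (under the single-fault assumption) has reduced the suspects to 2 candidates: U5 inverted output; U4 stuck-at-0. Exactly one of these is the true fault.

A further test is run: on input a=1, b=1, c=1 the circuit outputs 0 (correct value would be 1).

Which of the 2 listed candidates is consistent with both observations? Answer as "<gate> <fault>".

U5 inverted output

Evaluate each candidate on input a=1, b=1, c=1:
  U5 inverted output: U1=0, U2=0, U3=0, U4=0, U5=0 [inverted output] → 0 — matches
  U4 stuck-at-0: U1=0, U2=0, U3=0, U4=0 [stuck-at-0], U5=1 → 1 — eliminated
Only U5 inverted output reproduces the observed 0.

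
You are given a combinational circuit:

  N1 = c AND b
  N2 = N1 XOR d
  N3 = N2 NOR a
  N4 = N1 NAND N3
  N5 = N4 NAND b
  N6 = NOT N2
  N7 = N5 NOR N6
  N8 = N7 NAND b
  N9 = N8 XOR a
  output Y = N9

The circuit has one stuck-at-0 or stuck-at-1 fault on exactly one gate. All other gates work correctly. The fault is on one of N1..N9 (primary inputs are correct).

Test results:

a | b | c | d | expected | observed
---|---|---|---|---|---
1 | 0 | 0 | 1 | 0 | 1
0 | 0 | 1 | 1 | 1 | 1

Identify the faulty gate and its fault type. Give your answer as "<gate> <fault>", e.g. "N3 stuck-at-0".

N9 stuck-at-1

Fault-free values for test 1 (a=1, b=0, c=0, d=1): N1=0, N2=1, N3=0, N4=1, N5=1, N6=0, N7=0, N8=1, N9=0, giving Y=0. Observed 1.
Test 1: faults giving observed 1 are {N8 stuck-at-0, N9 stuck-at-1}.
Test 2 (a=0, b=0, c=1, d=1): fault-free N1=0, N2=1, N3=0, N4=1, N5=1, N6=0, N7=0, N8=1, N9=1 → 1; observed 1. Eliminates N8 stuck-at-0.
Only N9 stuck-at-1 is consistent with every test.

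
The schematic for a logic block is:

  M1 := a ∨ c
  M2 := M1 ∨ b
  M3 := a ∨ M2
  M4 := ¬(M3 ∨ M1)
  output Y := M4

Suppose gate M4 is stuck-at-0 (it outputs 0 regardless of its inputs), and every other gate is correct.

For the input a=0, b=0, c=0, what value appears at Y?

Propagate with M4 forced: M1=0, M2=0, M3=0, M4=0 [stuck-at-0].
So Y = 0. (Without the fault it would be 1.)

0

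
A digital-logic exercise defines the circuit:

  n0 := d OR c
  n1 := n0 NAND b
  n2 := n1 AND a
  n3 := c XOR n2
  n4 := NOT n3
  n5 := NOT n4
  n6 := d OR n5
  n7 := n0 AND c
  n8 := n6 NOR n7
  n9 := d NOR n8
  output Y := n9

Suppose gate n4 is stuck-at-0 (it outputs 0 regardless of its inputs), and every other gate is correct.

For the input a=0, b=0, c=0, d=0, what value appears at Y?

1

Propagate with n4 forced: n0=0, n1=1, n2=0, n3=0, n4=0 [stuck-at-0], n5=1, n6=1, n7=0, n8=0, n9=1.
So Y = 1. (Without the fault it would be 0.)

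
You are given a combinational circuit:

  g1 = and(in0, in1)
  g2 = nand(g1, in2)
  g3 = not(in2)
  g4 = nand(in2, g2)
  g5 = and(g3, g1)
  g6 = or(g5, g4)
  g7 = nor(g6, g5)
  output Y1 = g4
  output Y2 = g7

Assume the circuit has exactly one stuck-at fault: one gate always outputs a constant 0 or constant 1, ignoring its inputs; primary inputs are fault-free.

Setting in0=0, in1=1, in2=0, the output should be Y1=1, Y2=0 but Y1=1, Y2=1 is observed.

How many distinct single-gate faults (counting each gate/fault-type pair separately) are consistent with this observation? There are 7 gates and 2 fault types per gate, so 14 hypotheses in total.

Fault-free: g1=0, g2=1, g3=1, g4=1, g5=0, g6=1, g7=0 → Y1=1, Y2=0. Observed Y1=1, Y2=1.
  g1 stuck-at-0: output Y1=1, Y2=0 ✗
  g1 stuck-at-1: output Y1=1, Y2=0 ✗
  g2 stuck-at-0: output Y1=1, Y2=0 ✗
  g2 stuck-at-1: output Y1=1, Y2=0 ✗
  g3 stuck-at-0: output Y1=1, Y2=0 ✗
  g3 stuck-at-1: output Y1=1, Y2=0 ✗
  g4 stuck-at-0: output Y1=0, Y2=1 ✗
  g4 stuck-at-1: output Y1=1, Y2=0 ✗
  g5 stuck-at-0: output Y1=1, Y2=0 ✗
  g5 stuck-at-1: output Y1=1, Y2=0 ✗
  g6 stuck-at-0: output Y1=1, Y2=1 ✓
  g6 stuck-at-1: output Y1=1, Y2=0 ✗
  g7 stuck-at-0: output Y1=1, Y2=0 ✗
  g7 stuck-at-1: output Y1=1, Y2=1 ✓
Consistent faults: {g6 stuck-at-0, g7 stuck-at-1} — 2 in all.

2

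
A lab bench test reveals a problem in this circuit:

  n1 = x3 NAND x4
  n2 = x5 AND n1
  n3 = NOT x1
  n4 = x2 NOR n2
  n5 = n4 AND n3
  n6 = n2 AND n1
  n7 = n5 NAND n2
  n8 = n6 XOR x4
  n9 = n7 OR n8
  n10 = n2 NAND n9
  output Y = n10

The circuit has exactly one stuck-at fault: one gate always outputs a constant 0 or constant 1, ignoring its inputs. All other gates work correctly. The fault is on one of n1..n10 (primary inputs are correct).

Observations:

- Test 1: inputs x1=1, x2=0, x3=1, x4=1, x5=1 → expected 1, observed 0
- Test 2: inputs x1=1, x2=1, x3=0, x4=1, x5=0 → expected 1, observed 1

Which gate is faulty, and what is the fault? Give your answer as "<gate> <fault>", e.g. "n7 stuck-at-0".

Fault-free values for test 1 (x1=1, x2=0, x3=1, x4=1, x5=1): n1=0, n2=0, n3=0, n4=1, n5=0, n6=0, n7=1, n8=1, n9=1, n10=1, giving Y=1. Observed 0.
Test 1: faults giving observed 0 are {n1 stuck-at-1, n2 stuck-at-1, n10 stuck-at-0}.
Test 2 (x1=1, x2=1, x3=0, x4=1, x5=0): fault-free n1=1, n2=0, n3=0, n4=0, n5=0, n6=0, n7=1, n8=1, n9=1, n10=1 → 1; observed 1. Eliminates n2 stuck-at-1, n10 stuck-at-0.
Only n1 stuck-at-1 is consistent with every test.

n1 stuck-at-1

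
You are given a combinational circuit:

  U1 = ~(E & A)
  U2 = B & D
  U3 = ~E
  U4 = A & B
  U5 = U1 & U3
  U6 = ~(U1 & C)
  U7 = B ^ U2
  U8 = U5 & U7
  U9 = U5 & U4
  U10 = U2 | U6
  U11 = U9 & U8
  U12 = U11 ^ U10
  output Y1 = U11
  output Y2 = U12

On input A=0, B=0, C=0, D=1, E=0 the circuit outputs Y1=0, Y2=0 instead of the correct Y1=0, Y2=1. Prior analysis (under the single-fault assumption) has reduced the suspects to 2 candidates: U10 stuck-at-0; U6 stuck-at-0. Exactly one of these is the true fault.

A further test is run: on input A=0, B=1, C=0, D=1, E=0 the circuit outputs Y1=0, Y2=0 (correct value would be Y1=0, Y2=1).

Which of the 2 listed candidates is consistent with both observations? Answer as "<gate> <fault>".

Evaluate each candidate on input A=0, B=1, C=0, D=1, E=0:
  U10 stuck-at-0: U1=1, U2=1, U3=1, U4=0, U5=1, U6=1, U7=0, U8=0, U9=0, U10=0 [stuck-at-0], U11=0, U12=0 → Y1=0, Y2=0 — matches
  U6 stuck-at-0: U1=1, U2=1, U3=1, U4=0, U5=1, U6=0 [stuck-at-0], U7=0, U8=0, U9=0, U10=1, U11=0, U12=1 → Y1=0, Y2=1 — eliminated
Only U10 stuck-at-0 reproduces the observed Y1=0, Y2=0.

U10 stuck-at-0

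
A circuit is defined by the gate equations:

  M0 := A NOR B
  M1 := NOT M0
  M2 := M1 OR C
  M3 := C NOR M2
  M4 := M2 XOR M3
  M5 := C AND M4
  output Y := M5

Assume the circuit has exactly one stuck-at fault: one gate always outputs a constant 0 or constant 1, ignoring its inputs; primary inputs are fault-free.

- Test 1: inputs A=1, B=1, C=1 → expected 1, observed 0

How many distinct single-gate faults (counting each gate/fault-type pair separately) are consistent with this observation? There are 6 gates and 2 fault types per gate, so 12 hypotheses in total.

Fault-free: M0=0, M1=1, M2=1, M3=0, M4=1, M5=1 → 1. Observed 0.
  M0 stuck-at-0: output 1 ✗
  M0 stuck-at-1: output 1 ✗
  M1 stuck-at-0: output 1 ✗
  M1 stuck-at-1: output 1 ✗
  M2 stuck-at-0: output 0 ✓
  M2 stuck-at-1: output 1 ✗
  M3 stuck-at-0: output 1 ✗
  M3 stuck-at-1: output 0 ✓
  M4 stuck-at-0: output 0 ✓
  M4 stuck-at-1: output 1 ✗
  M5 stuck-at-0: output 0 ✓
  M5 stuck-at-1: output 1 ✗
Consistent faults: {M2 stuck-at-0, M3 stuck-at-1, M4 stuck-at-0, M5 stuck-at-0} — 4 in all.

4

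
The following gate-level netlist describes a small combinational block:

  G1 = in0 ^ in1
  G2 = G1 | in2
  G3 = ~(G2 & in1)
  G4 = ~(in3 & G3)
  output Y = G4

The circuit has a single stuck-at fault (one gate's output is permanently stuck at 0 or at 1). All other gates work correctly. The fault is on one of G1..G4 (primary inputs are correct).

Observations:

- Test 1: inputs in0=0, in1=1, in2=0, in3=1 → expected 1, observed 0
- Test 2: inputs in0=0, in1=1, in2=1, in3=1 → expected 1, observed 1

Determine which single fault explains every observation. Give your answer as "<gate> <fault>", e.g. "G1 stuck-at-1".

Fault-free values for test 1 (in0=0, in1=1, in2=0, in3=1): G1=1, G2=1, G3=0, G4=1, giving Y=1. Observed 0.
Test 1: faults giving observed 0 are {G1 stuck-at-0, G2 stuck-at-0, G3 stuck-at-1, G4 stuck-at-0}.
Test 2 (in0=0, in1=1, in2=1, in3=1): fault-free G1=1, G2=1, G3=0, G4=1 → 1; observed 1. Eliminates G2 stuck-at-0, G3 stuck-at-1, G4 stuck-at-0.
Only G1 stuck-at-0 is consistent with every test.

G1 stuck-at-0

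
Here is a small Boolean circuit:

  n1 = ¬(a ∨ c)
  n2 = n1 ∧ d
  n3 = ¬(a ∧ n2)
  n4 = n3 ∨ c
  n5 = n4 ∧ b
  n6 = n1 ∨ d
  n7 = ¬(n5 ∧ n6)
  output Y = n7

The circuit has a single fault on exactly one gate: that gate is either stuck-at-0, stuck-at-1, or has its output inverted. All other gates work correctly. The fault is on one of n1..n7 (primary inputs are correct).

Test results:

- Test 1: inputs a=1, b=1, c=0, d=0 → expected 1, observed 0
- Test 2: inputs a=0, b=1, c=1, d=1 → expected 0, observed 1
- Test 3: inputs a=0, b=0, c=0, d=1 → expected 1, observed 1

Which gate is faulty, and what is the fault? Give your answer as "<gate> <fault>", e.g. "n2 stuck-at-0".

n6 inverted output

Fault-free values for test 1 (a=1, b=1, c=0, d=0): n1=0, n2=0, n3=1, n4=1, n5=1, n6=0, n7=1, giving Y=1. Observed 0.
Test 1: faults giving observed 0 are {n1 stuck-at-1, n1 inverted output, n6 stuck-at-1, n6 inverted output, n7 stuck-at-0, n7 inverted output}.
Test 2 (a=0, b=1, c=1, d=1): fault-free n1=0, n2=0, n3=1, n4=1, n5=1, n6=1, n7=0 → 0; observed 1. Eliminates n1 stuck-at-1, n1 inverted output, n6 stuck-at-1, n7 stuck-at-0.
Test 3 (a=0, b=0, c=0, d=1): fault-free n1=1, n2=1, n3=1, n4=1, n5=0, n6=1, n7=1 → 1; observed 1. Eliminates n7 inverted output.
Only n6 inverted output is consistent with every test.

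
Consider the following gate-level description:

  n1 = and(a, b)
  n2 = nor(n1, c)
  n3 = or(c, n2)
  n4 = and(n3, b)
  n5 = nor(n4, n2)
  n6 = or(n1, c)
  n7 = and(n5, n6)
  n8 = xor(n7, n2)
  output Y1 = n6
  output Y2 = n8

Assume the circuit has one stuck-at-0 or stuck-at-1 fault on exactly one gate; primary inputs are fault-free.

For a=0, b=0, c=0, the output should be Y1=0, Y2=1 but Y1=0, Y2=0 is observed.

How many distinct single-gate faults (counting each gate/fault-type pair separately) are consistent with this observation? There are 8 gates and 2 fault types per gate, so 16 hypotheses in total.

Fault-free: n1=0, n2=1, n3=1, n4=0, n5=0, n6=0, n7=0, n8=1 → Y1=0, Y2=1. Observed Y1=0, Y2=0.
  n1: none of the 2 fault types match ✗
  n2: stuck-at-0 ✓; others ✗
  n3: none of the 2 fault types match ✗
  n4: none of the 2 fault types match ✗
  n5: none of the 2 fault types match ✗
  n6: none of the 2 fault types match ✗
  n7: stuck-at-1 ✓; others ✗
  n8: stuck-at-0 ✓; others ✗
Consistent faults: {n2 stuck-at-0, n7 stuck-at-1, n8 stuck-at-0} — 3 in all.

3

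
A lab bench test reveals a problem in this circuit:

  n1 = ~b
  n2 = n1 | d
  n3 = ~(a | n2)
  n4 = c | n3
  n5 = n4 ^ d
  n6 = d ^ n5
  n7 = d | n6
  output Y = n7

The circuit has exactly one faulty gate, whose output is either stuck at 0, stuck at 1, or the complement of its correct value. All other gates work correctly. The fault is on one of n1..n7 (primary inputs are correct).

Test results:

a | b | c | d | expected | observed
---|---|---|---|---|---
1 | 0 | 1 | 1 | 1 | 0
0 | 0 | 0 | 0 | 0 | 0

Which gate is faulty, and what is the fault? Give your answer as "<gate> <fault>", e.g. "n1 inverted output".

n7 stuck-at-0

Fault-free values for test 1 (a=1, b=0, c=1, d=1): n1=1, n2=1, n3=0, n4=1, n5=0, n6=1, n7=1, giving Y=1. Observed 0.
Test 1: faults giving observed 0 are {n7 stuck-at-0, n7 inverted output}.
Test 2 (a=0, b=0, c=0, d=0): fault-free n1=1, n2=1, n3=0, n4=0, n5=0, n6=0, n7=0 → 0; observed 0. Eliminates n7 inverted output.
Only n7 stuck-at-0 is consistent with every test.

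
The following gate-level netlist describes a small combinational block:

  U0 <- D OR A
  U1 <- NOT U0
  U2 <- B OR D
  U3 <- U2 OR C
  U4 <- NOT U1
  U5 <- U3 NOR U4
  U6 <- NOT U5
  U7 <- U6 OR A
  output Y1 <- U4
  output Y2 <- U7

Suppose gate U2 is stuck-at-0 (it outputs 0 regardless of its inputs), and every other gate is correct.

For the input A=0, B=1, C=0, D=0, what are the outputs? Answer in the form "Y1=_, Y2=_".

Propagate with U2 forced: U0=0, U1=1, U2=0 [stuck-at-0], U3=0, U4=0, U5=1, U6=0, U7=0.
So the outputs are Y1=0, Y2=0. (Without the fault they would be Y1=0, Y2=1.)

Y1=0, Y2=0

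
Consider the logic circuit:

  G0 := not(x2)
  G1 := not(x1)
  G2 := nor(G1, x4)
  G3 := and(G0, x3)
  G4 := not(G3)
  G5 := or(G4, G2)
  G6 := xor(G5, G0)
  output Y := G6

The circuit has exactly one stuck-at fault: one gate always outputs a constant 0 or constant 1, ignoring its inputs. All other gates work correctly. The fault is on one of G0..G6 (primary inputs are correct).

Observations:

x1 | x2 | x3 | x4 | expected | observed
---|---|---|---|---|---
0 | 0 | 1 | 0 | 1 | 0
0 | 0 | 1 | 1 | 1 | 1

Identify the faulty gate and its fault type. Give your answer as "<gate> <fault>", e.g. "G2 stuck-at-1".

G1 stuck-at-0

Fault-free values for test 1 (x1=0, x2=0, x3=1, x4=0): G0=1, G1=1, G2=0, G3=1, G4=0, G5=0, G6=1, giving Y=1. Observed 0.
Test 1: faults giving observed 0 are {G1 stuck-at-0, G2 stuck-at-1, G3 stuck-at-0, G4 stuck-at-1, G5 stuck-at-1, G6 stuck-at-0}.
Test 2 (x1=0, x2=0, x3=1, x4=1): fault-free G0=1, G1=1, G2=0, G3=1, G4=0, G5=0, G6=1 → 1; observed 1. Eliminates G2 stuck-at-1, G3 stuck-at-0, G4 stuck-at-1, G5 stuck-at-1, G6 stuck-at-0.
Only G1 stuck-at-0 is consistent with every test.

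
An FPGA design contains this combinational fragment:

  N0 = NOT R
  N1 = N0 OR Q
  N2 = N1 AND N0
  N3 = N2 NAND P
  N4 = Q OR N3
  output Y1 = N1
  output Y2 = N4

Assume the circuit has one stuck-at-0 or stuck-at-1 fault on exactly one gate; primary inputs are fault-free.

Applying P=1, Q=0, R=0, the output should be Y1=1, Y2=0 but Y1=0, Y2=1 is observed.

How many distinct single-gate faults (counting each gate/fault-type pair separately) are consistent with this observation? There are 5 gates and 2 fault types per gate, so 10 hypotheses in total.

Fault-free: N0=1, N1=1, N2=1, N3=0, N4=0 → Y1=1, Y2=0. Observed Y1=0, Y2=1.
  N0 stuck-at-0: output Y1=0, Y2=1 ✓
  N0 stuck-at-1: output Y1=1, Y2=0 ✗
  N1 stuck-at-0: output Y1=0, Y2=1 ✓
  N1 stuck-at-1: output Y1=1, Y2=0 ✗
  N2 stuck-at-0: output Y1=1, Y2=1 ✗
  N2 stuck-at-1: output Y1=1, Y2=0 ✗
  N3 stuck-at-0: output Y1=1, Y2=0 ✗
  N3 stuck-at-1: output Y1=1, Y2=1 ✗
  N4 stuck-at-0: output Y1=1, Y2=0 ✗
  N4 stuck-at-1: output Y1=1, Y2=1 ✗
Consistent faults: {N0 stuck-at-0, N1 stuck-at-0} — 2 in all.

2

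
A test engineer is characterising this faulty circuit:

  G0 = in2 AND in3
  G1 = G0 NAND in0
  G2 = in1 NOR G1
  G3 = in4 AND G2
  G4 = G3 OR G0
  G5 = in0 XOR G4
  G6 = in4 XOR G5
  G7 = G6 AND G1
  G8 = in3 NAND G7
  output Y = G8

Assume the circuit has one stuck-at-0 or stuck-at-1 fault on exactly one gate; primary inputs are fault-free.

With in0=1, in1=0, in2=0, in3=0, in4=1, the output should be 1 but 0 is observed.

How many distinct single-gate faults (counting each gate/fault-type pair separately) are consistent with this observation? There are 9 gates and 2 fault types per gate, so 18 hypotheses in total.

Fault-free: G0=0, G1=1, G2=0, G3=0, G4=0, G5=1, G6=0, G7=0, G8=1 → 1. Observed 0.
  G0: none of the 2 fault types match ✗
  G1: none of the 2 fault types match ✗
  G2: none of the 2 fault types match ✗
  G3: none of the 2 fault types match ✗
  G4: none of the 2 fault types match ✗
  G5: none of the 2 fault types match ✗
  G6: none of the 2 fault types match ✗
  G7: none of the 2 fault types match ✗
  G8: stuck-at-0 ✓; others ✗
Consistent faults: {G8 stuck-at-0} — 1 in all.

1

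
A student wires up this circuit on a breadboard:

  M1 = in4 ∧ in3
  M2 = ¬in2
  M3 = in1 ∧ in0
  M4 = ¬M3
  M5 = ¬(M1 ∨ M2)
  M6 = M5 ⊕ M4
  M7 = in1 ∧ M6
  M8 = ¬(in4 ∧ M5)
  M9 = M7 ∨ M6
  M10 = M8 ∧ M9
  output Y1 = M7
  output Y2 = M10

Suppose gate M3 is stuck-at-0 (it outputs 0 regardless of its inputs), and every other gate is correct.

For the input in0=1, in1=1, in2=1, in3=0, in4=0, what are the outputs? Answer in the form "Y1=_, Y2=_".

Y1=0, Y2=0

Propagate with M3 forced: M1=0, M2=0, M3=0 [stuck-at-0], M4=1, M5=1, M6=0, M7=0, M8=1, M9=0, M10=0.
So the outputs are Y1=0, Y2=0. (Without the fault they would be Y1=1, Y2=1.)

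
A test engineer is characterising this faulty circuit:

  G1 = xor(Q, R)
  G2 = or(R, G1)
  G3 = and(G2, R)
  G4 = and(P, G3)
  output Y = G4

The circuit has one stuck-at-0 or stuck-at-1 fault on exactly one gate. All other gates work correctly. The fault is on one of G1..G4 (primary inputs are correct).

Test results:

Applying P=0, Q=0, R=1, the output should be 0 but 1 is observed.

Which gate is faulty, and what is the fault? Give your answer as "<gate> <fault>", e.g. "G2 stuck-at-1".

G4 stuck-at-1

Fault-free values for test 1 (P=0, Q=0, R=1): G1=1, G2=1, G3=1, G4=0, giving Y=0. Observed 1.
Test 1: faults giving observed 1 are {G4 stuck-at-1}.
Only G4 stuck-at-1 is consistent with every test.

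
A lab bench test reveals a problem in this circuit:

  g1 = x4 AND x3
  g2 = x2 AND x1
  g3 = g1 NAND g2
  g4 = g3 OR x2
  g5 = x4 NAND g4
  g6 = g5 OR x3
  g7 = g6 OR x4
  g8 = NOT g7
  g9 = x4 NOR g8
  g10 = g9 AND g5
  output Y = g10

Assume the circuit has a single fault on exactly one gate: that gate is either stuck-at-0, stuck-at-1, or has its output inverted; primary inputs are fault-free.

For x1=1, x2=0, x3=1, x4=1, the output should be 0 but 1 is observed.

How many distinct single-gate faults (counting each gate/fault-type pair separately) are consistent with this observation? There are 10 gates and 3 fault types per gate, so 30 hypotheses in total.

2

Fault-free: g1=1, g2=0, g3=1, g4=1, g5=0, g6=1, g7=1, g8=0, g9=0, g10=0 → 0. Observed 1.
  g1: none of the 3 fault types match ✗
  g2: none of the 3 fault types match ✗
  g3: none of the 3 fault types match ✗
  g4: none of the 3 fault types match ✗
  g5: none of the 3 fault types match ✗
  g6: none of the 3 fault types match ✗
  g7: none of the 3 fault types match ✗
  g8: none of the 3 fault types match ✗
  g9: none of the 3 fault types match ✗
  g10: stuck-at-1, inverted output ✓; others ✗
Consistent faults: {g10 stuck-at-1, g10 inverted output} — 2 in all.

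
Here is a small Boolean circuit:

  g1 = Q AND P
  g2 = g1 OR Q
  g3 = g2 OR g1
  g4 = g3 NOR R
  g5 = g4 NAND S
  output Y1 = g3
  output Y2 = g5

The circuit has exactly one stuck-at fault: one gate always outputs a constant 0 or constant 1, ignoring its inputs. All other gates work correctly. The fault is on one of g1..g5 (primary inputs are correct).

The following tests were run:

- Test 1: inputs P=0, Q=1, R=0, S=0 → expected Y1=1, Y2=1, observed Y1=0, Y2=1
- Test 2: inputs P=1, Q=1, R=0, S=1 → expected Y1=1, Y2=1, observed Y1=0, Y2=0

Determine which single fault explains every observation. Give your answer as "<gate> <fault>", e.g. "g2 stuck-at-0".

Fault-free values for test 1 (P=0, Q=1, R=0, S=0): g1=0, g2=1, g3=1, g4=0, g5=1, giving Y1=1, Y2=1. Observed Y1=0, Y2=1.
Test 1: faults giving observed Y1=0, Y2=1 are {g2 stuck-at-0, g3 stuck-at-0}.
Test 2 (P=1, Q=1, R=0, S=1): fault-free g1=1, g2=1, g3=1, g4=0, g5=1 → Y1=1, Y2=1; observed Y1=0, Y2=0. Eliminates g2 stuck-at-0.
Only g3 stuck-at-0 is consistent with every test.

g3 stuck-at-0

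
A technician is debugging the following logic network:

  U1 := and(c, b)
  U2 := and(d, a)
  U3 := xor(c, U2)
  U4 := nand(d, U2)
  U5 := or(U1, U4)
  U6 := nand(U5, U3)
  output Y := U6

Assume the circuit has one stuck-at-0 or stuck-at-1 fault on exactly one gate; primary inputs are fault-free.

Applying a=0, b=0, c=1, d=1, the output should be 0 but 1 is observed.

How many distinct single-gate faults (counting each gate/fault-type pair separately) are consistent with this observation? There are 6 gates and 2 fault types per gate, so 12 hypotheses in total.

5

Fault-free: U1=0, U2=0, U3=1, U4=1, U5=1, U6=0 → 0. Observed 1.
  U1 stuck-at-0: output 0 ✗
  U1 stuck-at-1: output 0 ✗
  U2 stuck-at-0: output 0 ✗
  U2 stuck-at-1: output 1 ✓
  U3 stuck-at-0: output 1 ✓
  U3 stuck-at-1: output 0 ✗
  U4 stuck-at-0: output 1 ✓
  U4 stuck-at-1: output 0 ✗
  U5 stuck-at-0: output 1 ✓
  U5 stuck-at-1: output 0 ✗
  U6 stuck-at-0: output 0 ✗
  U6 stuck-at-1: output 1 ✓
Consistent faults: {U2 stuck-at-1, U3 stuck-at-0, U4 stuck-at-0, U5 stuck-at-0, U6 stuck-at-1} — 5 in all.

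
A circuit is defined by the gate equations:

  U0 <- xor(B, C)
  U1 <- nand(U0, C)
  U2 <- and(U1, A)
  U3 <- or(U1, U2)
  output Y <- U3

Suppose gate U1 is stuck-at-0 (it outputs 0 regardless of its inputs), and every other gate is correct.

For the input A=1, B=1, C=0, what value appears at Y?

Propagate with U1 forced: U0=1, U1=0 [stuck-at-0], U2=0, U3=0.
So Y = 0. (Without the fault it would be 1.)

0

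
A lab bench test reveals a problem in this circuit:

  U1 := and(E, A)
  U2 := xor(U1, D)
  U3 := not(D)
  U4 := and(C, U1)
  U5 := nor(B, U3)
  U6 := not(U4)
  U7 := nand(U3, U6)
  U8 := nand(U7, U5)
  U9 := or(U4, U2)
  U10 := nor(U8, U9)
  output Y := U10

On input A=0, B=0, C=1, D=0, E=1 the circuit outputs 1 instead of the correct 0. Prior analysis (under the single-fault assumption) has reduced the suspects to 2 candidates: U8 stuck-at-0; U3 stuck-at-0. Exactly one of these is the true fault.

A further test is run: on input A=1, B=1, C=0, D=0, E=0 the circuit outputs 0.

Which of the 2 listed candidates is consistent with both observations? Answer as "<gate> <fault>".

Evaluate each candidate on input A=1, B=1, C=0, D=0, E=0:
  U8 stuck-at-0: U1=0, U2=0, U3=1, U4=0, U5=0, U6=1, U7=0, U8=0 [stuck-at-0], U9=0, U10=1 → 1 — eliminated
  U3 stuck-at-0: U1=0, U2=0, U3=0 [stuck-at-0], U4=0, U5=0, U6=1, U7=1, U8=1, U9=0, U10=0 → 0 — matches
Only U3 stuck-at-0 reproduces the observed 0.

U3 stuck-at-0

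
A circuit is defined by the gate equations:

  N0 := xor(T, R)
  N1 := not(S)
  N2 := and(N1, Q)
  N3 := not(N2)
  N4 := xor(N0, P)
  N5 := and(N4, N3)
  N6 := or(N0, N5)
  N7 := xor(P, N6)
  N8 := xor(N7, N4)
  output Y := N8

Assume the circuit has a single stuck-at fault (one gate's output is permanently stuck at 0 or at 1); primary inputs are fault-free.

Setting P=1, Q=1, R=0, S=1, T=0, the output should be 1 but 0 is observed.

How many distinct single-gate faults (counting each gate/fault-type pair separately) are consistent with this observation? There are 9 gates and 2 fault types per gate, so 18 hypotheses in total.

Fault-free: N0=0, N1=0, N2=0, N3=1, N4=1, N5=1, N6=1, N7=0, N8=1 → 1. Observed 0.
  N0: stuck-at-1 ✓; others ✗
  N1: stuck-at-1 ✓; others ✗
  N2: stuck-at-1 ✓; others ✗
  N3: stuck-at-0 ✓; others ✗
  N4: none of the 2 fault types match ✗
  N5: stuck-at-0 ✓; others ✗
  N6: stuck-at-0 ✓; others ✗
  N7: stuck-at-1 ✓; others ✗
  N8: stuck-at-0 ✓; others ✗
Consistent faults: {N0 stuck-at-1, N1 stuck-at-1, N2 stuck-at-1, N3 stuck-at-0, N5 stuck-at-0, N6 stuck-at-0, N7 stuck-at-1, N8 stuck-at-0} — 8 in all.

8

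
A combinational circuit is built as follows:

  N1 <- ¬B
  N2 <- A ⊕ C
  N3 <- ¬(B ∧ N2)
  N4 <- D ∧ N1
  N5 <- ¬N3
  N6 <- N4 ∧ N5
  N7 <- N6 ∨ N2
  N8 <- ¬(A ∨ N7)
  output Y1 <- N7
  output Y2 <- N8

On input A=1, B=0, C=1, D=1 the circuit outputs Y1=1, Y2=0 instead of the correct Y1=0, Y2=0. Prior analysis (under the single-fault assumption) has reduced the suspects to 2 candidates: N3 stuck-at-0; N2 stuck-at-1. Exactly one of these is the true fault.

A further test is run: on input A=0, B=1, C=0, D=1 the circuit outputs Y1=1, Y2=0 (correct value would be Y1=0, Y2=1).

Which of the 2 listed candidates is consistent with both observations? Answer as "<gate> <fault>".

Evaluate each candidate on input A=0, B=1, C=0, D=1:
  N3 stuck-at-0: N1=0, N2=0, N3=0 [stuck-at-0], N4=0, N5=1, N6=0, N7=0, N8=1 → Y1=0, Y2=1 — eliminated
  N2 stuck-at-1: N1=0, N2=1 [stuck-at-1], N3=0, N4=0, N5=1, N6=0, N7=1, N8=0 → Y1=1, Y2=0 — matches
Only N2 stuck-at-1 reproduces the observed Y1=1, Y2=0.

N2 stuck-at-1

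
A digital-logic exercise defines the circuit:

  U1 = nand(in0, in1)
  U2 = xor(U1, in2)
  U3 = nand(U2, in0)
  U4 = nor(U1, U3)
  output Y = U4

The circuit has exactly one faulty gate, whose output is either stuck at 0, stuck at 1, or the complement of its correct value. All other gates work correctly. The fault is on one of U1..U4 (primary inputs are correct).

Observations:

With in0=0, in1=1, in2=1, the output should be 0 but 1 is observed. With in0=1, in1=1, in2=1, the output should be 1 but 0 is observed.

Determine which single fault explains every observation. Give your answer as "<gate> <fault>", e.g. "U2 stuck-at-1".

Fault-free values for test 1 (in0=0, in1=1, in2=1): U1=1, U2=0, U3=1, U4=0, giving Y=0. Observed 1.
Test 1: faults giving observed 1 are {U4 stuck-at-1, U4 inverted output}.
Test 2 (in0=1, in1=1, in2=1): fault-free U1=0, U2=1, U3=0, U4=1 → 1; observed 0. Eliminates U4 stuck-at-1.
Only U4 inverted output is consistent with every test.

U4 inverted output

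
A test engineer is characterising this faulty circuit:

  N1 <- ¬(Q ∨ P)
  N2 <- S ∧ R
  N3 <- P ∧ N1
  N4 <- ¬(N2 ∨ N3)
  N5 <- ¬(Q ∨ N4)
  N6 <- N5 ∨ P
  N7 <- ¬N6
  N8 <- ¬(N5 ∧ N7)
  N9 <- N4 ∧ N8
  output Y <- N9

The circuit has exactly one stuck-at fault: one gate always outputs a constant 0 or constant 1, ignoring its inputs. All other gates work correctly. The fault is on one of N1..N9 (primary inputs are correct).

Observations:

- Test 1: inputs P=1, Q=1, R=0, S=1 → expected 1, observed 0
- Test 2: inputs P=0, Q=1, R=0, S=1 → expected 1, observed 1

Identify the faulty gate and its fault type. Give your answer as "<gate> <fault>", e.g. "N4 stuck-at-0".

Fault-free values for test 1 (P=1, Q=1, R=0, S=1): N1=0, N2=0, N3=0, N4=1, N5=0, N6=1, N7=0, N8=1, N9=1, giving Y=1. Observed 0.
Test 1: faults giving observed 0 are {N1 stuck-at-1, N2 stuck-at-1, N3 stuck-at-1, N4 stuck-at-0, N8 stuck-at-0, N9 stuck-at-0}.
Test 2 (P=0, Q=1, R=0, S=1): fault-free N1=0, N2=0, N3=0, N4=1, N5=0, N6=0, N7=1, N8=1, N9=1 → 1; observed 1. Eliminates N2 stuck-at-1, N3 stuck-at-1, N4 stuck-at-0, N8 stuck-at-0, N9 stuck-at-0.
Only N1 stuck-at-1 is consistent with every test.

N1 stuck-at-1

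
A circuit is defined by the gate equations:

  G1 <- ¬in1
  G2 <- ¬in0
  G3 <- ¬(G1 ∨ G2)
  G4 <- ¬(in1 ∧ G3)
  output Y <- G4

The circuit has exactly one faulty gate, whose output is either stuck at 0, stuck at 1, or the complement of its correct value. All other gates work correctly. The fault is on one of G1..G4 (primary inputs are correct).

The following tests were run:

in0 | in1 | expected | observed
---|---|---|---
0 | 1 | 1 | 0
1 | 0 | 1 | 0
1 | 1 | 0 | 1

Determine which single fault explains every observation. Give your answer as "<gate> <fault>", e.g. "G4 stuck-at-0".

Fault-free values for test 1 (in0=0, in1=1): G1=0, G2=1, G3=0, G4=1, giving Y=1. Observed 0.
Test 1: faults giving observed 0 are {G2 stuck-at-0, G2 inverted output, G3 stuck-at-1, G3 inverted output, G4 stuck-at-0, G4 inverted output}.
Test 2 (in0=1, in1=0): fault-free G1=1, G2=0, G3=0, G4=1 → 1; observed 0. Eliminates G2 stuck-at-0, G2 inverted output, G3 stuck-at-1, G3 inverted output.
Test 3 (in0=1, in1=1): fault-free G1=0, G2=0, G3=1, G4=0 → 0; observed 1. Eliminates G4 stuck-at-0.
Only G4 inverted output is consistent with every test.

G4 inverted output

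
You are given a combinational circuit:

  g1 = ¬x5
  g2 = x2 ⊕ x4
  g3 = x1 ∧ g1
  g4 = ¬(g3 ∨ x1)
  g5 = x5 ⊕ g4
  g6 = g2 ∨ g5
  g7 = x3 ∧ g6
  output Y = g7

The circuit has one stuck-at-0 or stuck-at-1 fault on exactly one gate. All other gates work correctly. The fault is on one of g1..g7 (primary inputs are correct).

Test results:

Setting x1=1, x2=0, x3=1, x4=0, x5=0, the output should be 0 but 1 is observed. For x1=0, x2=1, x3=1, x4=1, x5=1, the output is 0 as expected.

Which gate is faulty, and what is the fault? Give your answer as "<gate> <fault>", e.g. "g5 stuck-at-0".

g4 stuck-at-1

Fault-free values for test 1 (x1=1, x2=0, x3=1, x4=0, x5=0): g1=1, g2=0, g3=1, g4=0, g5=0, g6=0, g7=0, giving Y=0. Observed 1.
Test 1: faults giving observed 1 are {g2 stuck-at-1, g4 stuck-at-1, g5 stuck-at-1, g6 stuck-at-1, g7 stuck-at-1}.
Test 2 (x1=0, x2=1, x3=1, x4=1, x5=1): fault-free g1=0, g2=0, g3=0, g4=1, g5=0, g6=0, g7=0 → 0; observed 0. Eliminates g2 stuck-at-1, g5 stuck-at-1, g6 stuck-at-1, g7 stuck-at-1.
Only g4 stuck-at-1 is consistent with every test.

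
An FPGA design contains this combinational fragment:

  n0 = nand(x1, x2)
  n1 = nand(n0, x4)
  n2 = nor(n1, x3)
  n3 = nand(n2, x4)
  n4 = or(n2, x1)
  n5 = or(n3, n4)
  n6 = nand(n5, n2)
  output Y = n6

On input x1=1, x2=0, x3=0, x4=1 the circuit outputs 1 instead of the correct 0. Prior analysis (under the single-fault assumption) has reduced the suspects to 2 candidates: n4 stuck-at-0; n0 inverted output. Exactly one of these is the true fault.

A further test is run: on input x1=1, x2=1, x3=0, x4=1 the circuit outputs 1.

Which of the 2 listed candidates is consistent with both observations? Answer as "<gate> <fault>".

n4 stuck-at-0

Evaluate each candidate on input x1=1, x2=1, x3=0, x4=1:
  n4 stuck-at-0: n0=0, n1=1, n2=0, n3=1, n4=0 [stuck-at-0], n5=1, n6=1 → 1 — matches
  n0 inverted output: n0=1 [inverted output], n1=0, n2=1, n3=0, n4=1, n5=1, n6=0 → 0 — eliminated
Only n4 stuck-at-0 reproduces the observed 1.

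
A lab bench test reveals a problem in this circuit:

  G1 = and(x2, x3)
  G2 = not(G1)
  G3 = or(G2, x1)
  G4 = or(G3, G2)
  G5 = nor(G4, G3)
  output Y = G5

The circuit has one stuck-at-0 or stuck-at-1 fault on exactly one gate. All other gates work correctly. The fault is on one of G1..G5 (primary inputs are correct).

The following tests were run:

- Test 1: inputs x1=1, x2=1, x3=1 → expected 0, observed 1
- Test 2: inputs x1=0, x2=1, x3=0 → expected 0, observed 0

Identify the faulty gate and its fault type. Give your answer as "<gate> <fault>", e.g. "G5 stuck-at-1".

Fault-free values for test 1 (x1=1, x2=1, x3=1): G1=1, G2=0, G3=1, G4=1, G5=0, giving Y=0. Observed 1.
Test 1: faults giving observed 1 are {G3 stuck-at-0, G5 stuck-at-1}.
Test 2 (x1=0, x2=1, x3=0): fault-free G1=0, G2=1, G3=1, G4=1, G5=0 → 0; observed 0. Eliminates G5 stuck-at-1.
Only G3 stuck-at-0 is consistent with every test.

G3 stuck-at-0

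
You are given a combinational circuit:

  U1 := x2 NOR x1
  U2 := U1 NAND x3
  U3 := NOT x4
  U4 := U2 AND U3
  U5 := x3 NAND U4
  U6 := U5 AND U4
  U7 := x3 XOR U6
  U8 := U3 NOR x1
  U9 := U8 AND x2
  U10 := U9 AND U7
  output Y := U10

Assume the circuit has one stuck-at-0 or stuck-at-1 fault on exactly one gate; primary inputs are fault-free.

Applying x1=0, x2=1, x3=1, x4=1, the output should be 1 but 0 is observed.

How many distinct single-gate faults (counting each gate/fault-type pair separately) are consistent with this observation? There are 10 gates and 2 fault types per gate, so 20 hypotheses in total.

Fault-free: U1=0, U2=1, U3=0, U4=0, U5=1, U6=0, U7=1, U8=1, U9=1, U10=1 → 1. Observed 0.
  U1: none of the 2 fault types match ✗
  U2: none of the 2 fault types match ✗
  U3: stuck-at-1 ✓; others ✗
  U4: none of the 2 fault types match ✗
  U5: none of the 2 fault types match ✗
  U6: stuck-at-1 ✓; others ✗
  U7: stuck-at-0 ✓; others ✗
  U8: stuck-at-0 ✓; others ✗
  U9: stuck-at-0 ✓; others ✗
  U10: stuck-at-0 ✓; others ✗
Consistent faults: {U3 stuck-at-1, U6 stuck-at-1, U7 stuck-at-0, U8 stuck-at-0, U9 stuck-at-0, U10 stuck-at-0} — 6 in all.

6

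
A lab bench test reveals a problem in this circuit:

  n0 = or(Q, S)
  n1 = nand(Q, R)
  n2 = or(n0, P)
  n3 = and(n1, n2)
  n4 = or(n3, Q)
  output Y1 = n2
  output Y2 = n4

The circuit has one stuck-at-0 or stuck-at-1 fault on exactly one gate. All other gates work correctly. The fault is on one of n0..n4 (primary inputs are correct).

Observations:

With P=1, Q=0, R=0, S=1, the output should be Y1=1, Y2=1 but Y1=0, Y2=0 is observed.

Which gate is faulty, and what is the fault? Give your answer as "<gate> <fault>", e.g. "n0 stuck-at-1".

n2 stuck-at-0

Fault-free values for test 1 (P=1, Q=0, R=0, S=1): n0=1, n1=1, n2=1, n3=1, n4=1, giving Y1=1, Y2=1. Observed Y1=0, Y2=0.
Test 1: faults giving observed Y1=0, Y2=0 are {n2 stuck-at-0}.
Only n2 stuck-at-0 is consistent with every test.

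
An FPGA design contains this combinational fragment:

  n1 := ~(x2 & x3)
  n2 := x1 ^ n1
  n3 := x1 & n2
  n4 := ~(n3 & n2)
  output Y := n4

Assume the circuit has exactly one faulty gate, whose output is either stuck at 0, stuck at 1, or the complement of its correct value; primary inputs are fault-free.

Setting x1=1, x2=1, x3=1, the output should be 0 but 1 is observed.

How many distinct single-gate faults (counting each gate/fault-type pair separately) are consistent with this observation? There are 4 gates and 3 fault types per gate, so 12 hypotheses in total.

8

Fault-free: n1=0, n2=1, n3=1, n4=0 → 0. Observed 1.
  n1 stuck-at-0: output 0 ✗
  n1 stuck-at-1: output 1 ✓
  n1 inverted output: output 1 ✓
  n2 stuck-at-0: output 1 ✓
  n2 stuck-at-1: output 0 ✗
  n2 inverted output: output 1 ✓
  n3 stuck-at-0: output 1 ✓
  n3 stuck-at-1: output 0 ✗
  n3 inverted output: output 1 ✓
  n4 stuck-at-0: output 0 ✗
  n4 stuck-at-1: output 1 ✓
  n4 inverted output: output 1 ✓
Consistent faults: {n1 stuck-at-1, n1 inverted output, n2 stuck-at-0, n2 inverted output, n3 stuck-at-0, n3 inverted output, n4 stuck-at-1, n4 inverted output} — 8 in all.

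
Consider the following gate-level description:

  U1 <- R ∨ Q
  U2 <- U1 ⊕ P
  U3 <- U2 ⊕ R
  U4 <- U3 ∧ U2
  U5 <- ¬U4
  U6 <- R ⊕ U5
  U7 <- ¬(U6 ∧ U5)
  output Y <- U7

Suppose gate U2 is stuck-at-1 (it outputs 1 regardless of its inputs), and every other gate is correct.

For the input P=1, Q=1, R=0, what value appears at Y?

1

Propagate with U2 forced: U1=1, U2=1 [stuck-at-1], U3=1, U4=1, U5=0, U6=0, U7=1.
So Y = 1. (Without the fault it would be 0.)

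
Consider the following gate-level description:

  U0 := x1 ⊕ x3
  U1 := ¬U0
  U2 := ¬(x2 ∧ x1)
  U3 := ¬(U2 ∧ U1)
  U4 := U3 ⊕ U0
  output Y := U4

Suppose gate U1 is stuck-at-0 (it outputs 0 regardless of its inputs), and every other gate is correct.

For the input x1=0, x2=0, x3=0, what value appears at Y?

Propagate with U1 forced: U0=0, U1=0 [stuck-at-0], U2=1, U3=1, U4=1.
So Y = 1. (Without the fault it would be 0.)

1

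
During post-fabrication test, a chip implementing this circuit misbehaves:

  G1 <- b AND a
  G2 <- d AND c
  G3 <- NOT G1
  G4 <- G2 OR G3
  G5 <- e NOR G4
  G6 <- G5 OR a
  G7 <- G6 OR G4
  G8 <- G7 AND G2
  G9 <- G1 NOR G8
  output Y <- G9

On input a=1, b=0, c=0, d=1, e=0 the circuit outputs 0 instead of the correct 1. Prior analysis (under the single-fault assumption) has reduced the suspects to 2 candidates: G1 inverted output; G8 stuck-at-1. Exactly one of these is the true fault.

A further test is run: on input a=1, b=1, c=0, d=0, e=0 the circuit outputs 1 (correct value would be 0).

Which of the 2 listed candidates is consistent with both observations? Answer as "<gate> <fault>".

G1 inverted output

Evaluate each candidate on input a=1, b=1, c=0, d=0, e=0:
  G1 inverted output: G1=0 [inverted output], G2=0, G3=1, G4=1, G5=0, G6=1, G7=1, G8=0, G9=1 → 1 — matches
  G8 stuck-at-1: G1=1, G2=0, G3=0, G4=0, G5=1, G6=1, G7=1, G8=1 [stuck-at-1], G9=0 → 0 — eliminated
Only G1 inverted output reproduces the observed 1.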